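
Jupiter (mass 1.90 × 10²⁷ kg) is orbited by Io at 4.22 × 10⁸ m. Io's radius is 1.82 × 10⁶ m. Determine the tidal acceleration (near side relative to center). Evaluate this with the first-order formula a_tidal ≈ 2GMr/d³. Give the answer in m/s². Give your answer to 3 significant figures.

6.14 × 10⁻³ m/s²

Differencing GM/(d−r)² and GM/d² to first order in r/d gives 2GMr/d³.
Δg = 2GMr/d³
   = 2 × (6.674 × 10⁻¹¹) × (1.90 × 10²⁷) × (1.82 × 10⁶) / (4.22 × 10⁸)³
   = 6.14 × 10⁻³ m/s²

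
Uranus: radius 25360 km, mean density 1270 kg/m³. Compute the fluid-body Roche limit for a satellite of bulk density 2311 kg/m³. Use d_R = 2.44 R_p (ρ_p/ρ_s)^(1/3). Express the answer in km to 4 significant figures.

d_R = 2.44 × 25360 km × (1270/2311)^(1/3)
    = 50680 km

50680 km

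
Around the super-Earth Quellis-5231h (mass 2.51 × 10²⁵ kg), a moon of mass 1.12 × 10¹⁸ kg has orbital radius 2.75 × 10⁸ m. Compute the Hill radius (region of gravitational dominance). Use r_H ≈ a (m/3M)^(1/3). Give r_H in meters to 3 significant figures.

r_H ≈ a (m/3M)^(1/3)
    = (2.75 × 10⁸) × (1.12 × 10¹⁸ / (3 × 2.51 × 10²⁵))^(1/3)
    = 6.76 × 10⁵ m

6.76 × 10⁵ m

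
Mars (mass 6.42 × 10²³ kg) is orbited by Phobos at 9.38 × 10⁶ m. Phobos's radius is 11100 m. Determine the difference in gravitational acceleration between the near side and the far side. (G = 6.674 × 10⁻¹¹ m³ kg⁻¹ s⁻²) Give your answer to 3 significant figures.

2.31 × 10⁻³ m/s²

Δg = 4GMr/d³
   = 4 × (6.674 × 10⁻¹¹) × (6.42 × 10²³) × (11100) / (9.38 × 10⁶)³
   = 2.31 × 10⁻³ m/s²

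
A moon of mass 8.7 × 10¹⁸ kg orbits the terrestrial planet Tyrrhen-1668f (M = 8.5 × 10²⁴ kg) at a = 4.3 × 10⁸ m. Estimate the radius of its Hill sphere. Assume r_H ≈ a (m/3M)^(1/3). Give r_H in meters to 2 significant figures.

3.0 × 10⁶ m

r_H ≈ a (m/3M)^(1/3)
    = (4.3 × 10⁸) × (8.7 × 10¹⁸ / (3 × 8.5 × 10²⁴))^(1/3)
    = 3.0 × 10⁶ m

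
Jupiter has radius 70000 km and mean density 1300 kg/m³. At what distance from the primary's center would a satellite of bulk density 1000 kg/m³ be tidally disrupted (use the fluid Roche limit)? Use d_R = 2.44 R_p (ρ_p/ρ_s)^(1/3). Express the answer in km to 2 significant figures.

d_R = 2.44 × 70000 km × (1300/1000)^(1/3)
    = 1.9 × 10⁵ km

1.9 × 10⁵ km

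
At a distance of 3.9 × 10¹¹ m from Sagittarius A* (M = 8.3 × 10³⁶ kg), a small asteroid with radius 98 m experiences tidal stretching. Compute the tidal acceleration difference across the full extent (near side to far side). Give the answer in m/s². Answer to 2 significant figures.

3.7 × 10⁻⁶ m/s²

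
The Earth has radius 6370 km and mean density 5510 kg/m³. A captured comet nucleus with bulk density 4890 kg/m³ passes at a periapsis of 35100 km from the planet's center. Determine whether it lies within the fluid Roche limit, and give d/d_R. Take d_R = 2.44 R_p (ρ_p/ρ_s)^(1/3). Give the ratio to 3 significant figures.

d_R = 2.44 × (6370 km) × (5510/4890)^(1/3) = 16170 km
d/d_R = (35100) / (16170) = 2.17
Since d/d_R > 1, the body is outside the Roche limit.

outside; d/d_R ≈ 2.17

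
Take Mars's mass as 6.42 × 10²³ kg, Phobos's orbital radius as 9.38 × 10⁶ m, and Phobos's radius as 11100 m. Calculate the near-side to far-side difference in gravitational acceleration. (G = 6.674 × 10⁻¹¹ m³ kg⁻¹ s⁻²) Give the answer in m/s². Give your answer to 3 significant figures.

2.31 × 10⁻³ m/s²

Δa = 4GMr/d³
   = 4 × (6.674 × 10⁻¹¹) × (6.42 × 10²³) × (11100) / (9.38 × 10⁶)³
   = 2.31 × 10⁻³ m/s²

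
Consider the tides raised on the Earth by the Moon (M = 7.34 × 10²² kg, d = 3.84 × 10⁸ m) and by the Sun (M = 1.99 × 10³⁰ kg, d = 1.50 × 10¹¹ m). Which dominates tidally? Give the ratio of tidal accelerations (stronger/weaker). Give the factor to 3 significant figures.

The Moon, by a factor of ≈ 2.20

Compare M/d³ for the two perturbers:
The Moon: (7.34 × 10²²) / (3.84 × 10⁸)³ = 1.296 × 10⁻³
The Sun: (1.99 × 10³⁰) / (1.50 × 10¹¹)³ = 5.896 × 10⁻⁴
Ratio (larger/smaller) = 2.20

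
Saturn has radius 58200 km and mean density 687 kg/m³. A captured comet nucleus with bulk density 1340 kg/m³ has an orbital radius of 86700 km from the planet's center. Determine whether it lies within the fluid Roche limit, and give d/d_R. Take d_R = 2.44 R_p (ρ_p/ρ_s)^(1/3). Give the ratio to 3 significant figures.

inside; d/d_R ≈ 0.763

d_R = 2.44 × (58200 km) × (687/1340)^(1/3) = 1.137 × 10⁵ km
d/d_R = (86700) / (1.137 × 10⁵) = 0.763
Since d/d_R < 1, the body is inside the Roche limit.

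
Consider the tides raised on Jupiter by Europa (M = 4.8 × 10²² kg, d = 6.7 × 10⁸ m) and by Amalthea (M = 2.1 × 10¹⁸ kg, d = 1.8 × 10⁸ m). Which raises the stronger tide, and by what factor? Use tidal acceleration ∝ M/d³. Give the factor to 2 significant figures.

Europa, by a factor of ≈ 440

Tidal stretch scales as M/d³; compute that for each body.
Europa: (4.8 × 10²²) / (6.7 × 10⁸)³ = 1.596 × 10⁻⁴
Amalthea: (2.1 × 10¹⁸) / (1.8 × 10⁸)³ = 3.601 × 10⁻⁷
Ratio (larger/smaller) = 440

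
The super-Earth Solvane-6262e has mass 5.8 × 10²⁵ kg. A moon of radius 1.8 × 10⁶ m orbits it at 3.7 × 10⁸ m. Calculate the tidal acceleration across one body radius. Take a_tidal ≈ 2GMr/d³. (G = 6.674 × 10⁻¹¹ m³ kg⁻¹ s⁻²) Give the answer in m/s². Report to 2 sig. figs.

Differencing GM/(d−r)² and GM/d² to first order in r/d gives 2GMr/d³.
Δa = 2GMr/d³
   = 2 × (6.674 × 10⁻¹¹) × (5.8 × 10²⁵) × (1.8 × 10⁶) / (3.7 × 10⁸)³
   = 2.8 × 10⁻⁴ m/s²

2.8 × 10⁻⁴ m/s²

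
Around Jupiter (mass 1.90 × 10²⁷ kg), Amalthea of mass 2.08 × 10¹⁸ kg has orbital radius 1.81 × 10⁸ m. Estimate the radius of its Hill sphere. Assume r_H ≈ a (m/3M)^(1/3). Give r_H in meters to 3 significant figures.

1.29 × 10⁵ m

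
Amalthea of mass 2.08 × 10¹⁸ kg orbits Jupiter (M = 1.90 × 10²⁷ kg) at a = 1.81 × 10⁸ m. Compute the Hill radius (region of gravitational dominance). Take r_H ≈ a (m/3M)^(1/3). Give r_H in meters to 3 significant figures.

1.29 × 10⁵ m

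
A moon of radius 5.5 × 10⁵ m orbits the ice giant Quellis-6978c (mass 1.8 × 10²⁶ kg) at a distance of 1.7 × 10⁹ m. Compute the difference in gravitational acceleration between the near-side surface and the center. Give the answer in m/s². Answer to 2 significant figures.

2.7 × 10⁻⁶ m/s²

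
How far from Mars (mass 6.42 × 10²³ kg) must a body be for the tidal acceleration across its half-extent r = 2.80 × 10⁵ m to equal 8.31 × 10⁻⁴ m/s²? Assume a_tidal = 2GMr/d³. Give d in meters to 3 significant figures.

3.07 × 10⁷ m

2GMr/d³ = a_tidal  ⇒  d = (2GMr / a_tidal)^(1/3)
d = (2 × 6.674×10⁻¹¹ × (6.42 × 10²³) × (2.80 × 10⁵) / (8.31 × 10⁻⁴))^(1/3)
  = 3.07 × 10⁷ m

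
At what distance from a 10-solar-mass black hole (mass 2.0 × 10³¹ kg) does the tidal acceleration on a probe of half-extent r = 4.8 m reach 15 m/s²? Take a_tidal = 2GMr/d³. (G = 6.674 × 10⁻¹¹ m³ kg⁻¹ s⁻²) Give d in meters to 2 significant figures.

2GMr/d³ = a_tidal  ⇒  d = (2GMr / a_tidal)^(1/3)
d = (2 × 6.674×10⁻¹¹ × (2.0 × 10³¹) × (4.8) / (15))^(1/3)
  = 9.5 × 10⁶ m

9.5 × 10⁶ m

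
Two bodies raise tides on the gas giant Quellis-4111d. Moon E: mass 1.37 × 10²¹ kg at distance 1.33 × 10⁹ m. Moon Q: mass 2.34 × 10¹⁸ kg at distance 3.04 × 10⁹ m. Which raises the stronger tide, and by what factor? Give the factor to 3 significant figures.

The tide-raising term goes as M/d³ (the gradient of a 1/d² field).
Moon E: (1.37 × 10²¹) / (1.33 × 10⁹)³ = 5.823 × 10⁻⁷
Moon Q: (2.34 × 10¹⁸) / (3.04 × 10⁹)³ = 8.329 × 10⁻¹¹
Ratio (larger/smaller) = 6990

Moon E, by a factor of ≈ 6990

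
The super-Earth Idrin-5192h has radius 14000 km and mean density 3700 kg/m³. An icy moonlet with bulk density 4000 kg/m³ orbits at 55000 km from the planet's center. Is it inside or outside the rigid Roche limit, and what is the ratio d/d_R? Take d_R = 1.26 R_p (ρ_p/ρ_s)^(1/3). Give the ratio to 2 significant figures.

d_R = 1.26 × (14000 km) × (3700/4000)^(1/3) = 17190 km
d/d_R = (55000) / (17190) = 3.2
Since d/d_R > 1, the body is outside the Roche limit.

outside; d/d_R ≈ 3.2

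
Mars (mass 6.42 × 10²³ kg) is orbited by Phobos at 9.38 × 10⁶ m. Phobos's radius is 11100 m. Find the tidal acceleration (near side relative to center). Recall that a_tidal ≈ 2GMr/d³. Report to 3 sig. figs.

1.15 × 10⁻³ m/s²

a_tidal = 2GMr/d³
        = 2 × (6.674 × 10⁻¹¹) × (6.42 × 10²³) × (11100) / (9.38 × 10⁶)³
        = 1.15 × 10⁻³ m/s²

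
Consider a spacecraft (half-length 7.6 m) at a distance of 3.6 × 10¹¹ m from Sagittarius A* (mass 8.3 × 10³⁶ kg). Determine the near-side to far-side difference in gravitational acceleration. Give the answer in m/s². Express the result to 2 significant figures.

The field gradient is 2GM/d³; across the full diameter 2r the difference is 4GMr/d³.
Δa = 4GMr/d³
   = 4 × (6.674 × 10⁻¹¹) × (8.3 × 10³⁶) × (7.6) / (3.6 × 10¹¹)³
   = 3.6 × 10⁻⁷ m/s²

3.6 × 10⁻⁷ m/s²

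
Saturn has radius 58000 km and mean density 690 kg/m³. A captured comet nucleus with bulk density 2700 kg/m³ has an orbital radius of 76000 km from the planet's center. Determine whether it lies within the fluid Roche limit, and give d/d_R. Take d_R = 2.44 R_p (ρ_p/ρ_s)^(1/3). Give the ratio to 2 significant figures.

inside; d/d_R ≈ 0.85

d_R = 2.44 × (58000 km) × (690/2700)^(1/3) = 89810 km
d/d_R = (76000) / (89810) = 0.85
Since d/d_R < 1, the body is inside the Roche limit.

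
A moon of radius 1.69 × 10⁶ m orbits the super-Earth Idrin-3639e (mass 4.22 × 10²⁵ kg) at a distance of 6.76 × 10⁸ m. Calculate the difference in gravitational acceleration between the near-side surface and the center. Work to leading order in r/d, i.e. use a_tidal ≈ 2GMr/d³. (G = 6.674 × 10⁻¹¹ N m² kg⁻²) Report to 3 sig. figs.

3.08 × 10⁻⁵ m/s²

Δg = 2GMr/d³
   = 2 × (6.674 × 10⁻¹¹) × (4.22 × 10²⁵) × (1.69 × 10⁶) / (6.76 × 10⁸)³
   = 3.08 × 10⁻⁵ m/s²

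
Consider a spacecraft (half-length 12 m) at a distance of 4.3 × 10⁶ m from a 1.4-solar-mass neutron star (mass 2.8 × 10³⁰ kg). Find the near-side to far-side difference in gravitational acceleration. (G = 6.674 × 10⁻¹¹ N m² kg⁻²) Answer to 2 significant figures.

Δa = 4GMr/d³
   = 4 × (6.674 × 10⁻¹¹) × (2.8 × 10³⁰) × (12) / (4.3 × 10⁶)³
   = 1.1 × 10² m/s²

1.1 × 10² m/s²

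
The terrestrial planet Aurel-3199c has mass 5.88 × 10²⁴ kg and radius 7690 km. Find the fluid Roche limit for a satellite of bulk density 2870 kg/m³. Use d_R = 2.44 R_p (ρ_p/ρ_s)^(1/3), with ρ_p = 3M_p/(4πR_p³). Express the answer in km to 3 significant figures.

19200 km

ρ_p = 3M_p/(4πR_p³) = 3 × (5.88 × 10²⁴) / (4π × (7.69 × 10⁶ m)³) = 3090 kg/m³
d_R = 2.44 × 7690 km × (3090/2870)^(1/3)
    = 19200 km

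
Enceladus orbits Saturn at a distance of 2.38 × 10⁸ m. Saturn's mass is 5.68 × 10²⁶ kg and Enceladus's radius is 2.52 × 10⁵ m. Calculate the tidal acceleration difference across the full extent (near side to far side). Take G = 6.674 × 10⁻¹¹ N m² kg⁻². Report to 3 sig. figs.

2.83 × 10⁻³ m/s²

Differencing GM/(d−r)² and GM/(d+r)² to first order in r/d gives 4GMr/d³.
Δg = 4GMr/d³
   = 4 × (6.674 × 10⁻¹¹) × (5.68 × 10²⁶) × (2.52 × 10⁵) / (2.38 × 10⁸)³
   = 2.83 × 10⁻³ m/s²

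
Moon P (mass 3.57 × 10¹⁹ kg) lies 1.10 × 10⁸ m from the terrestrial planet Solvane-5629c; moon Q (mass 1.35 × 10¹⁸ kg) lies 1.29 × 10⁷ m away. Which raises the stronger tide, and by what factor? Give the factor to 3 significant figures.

Moon Q, by a factor of ≈ 23.4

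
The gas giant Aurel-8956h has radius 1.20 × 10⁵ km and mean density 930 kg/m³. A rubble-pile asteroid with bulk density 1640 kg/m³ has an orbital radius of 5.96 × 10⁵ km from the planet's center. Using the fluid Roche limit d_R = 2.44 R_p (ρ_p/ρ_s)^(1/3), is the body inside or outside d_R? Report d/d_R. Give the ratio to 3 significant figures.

outside; d/d_R ≈ 2.46

d_R = 2.44 × (1.20 × 10⁵ km) × (930/1640)^(1/3) = 2.424 × 10⁵ km
d/d_R = (5.96 × 10⁵) / (2.424 × 10⁵) = 2.46
Since d/d_R > 1, the body is outside the Roche limit.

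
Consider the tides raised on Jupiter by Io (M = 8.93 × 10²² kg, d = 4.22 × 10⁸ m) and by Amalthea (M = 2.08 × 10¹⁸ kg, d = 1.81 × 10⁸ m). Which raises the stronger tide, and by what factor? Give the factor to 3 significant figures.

Io, by a factor of ≈ 3390

Compare M/d³ for the two perturbers:
Io: (8.93 × 10²²) / (4.22 × 10⁸)³ = 1.188 × 10⁻³
Amalthea: (2.08 × 10¹⁸) / (1.81 × 10⁸)³ = 3.508 × 10⁻⁷
Ratio (larger/smaller) = 3390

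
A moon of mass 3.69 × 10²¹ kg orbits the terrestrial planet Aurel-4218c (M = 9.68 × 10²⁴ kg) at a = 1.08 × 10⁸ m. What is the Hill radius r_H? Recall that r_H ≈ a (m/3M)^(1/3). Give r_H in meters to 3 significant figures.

r_H ≈ a (m/3M)^(1/3)
    = (1.08 × 10⁸) × (3.69 × 10²¹ / (3 × 9.68 × 10²⁴))^(1/3)
    = 5.43 × 10⁶ m

5.43 × 10⁶ m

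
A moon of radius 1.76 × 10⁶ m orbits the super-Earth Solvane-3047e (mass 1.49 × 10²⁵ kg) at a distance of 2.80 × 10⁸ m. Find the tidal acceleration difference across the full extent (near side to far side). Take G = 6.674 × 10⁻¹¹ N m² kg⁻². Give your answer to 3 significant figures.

Δa = 4GMr/d³
   = 4 × (6.674 × 10⁻¹¹) × (1.49 × 10²⁵) × (1.76 × 10⁶) / (2.80 × 10⁸)³
   = 3.19 × 10⁻⁴ m/s²

3.19 × 10⁻⁴ m/s²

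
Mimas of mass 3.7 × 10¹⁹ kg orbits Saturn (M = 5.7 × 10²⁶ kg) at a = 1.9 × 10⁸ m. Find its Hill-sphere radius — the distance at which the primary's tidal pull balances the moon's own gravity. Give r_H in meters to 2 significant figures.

5.3 × 10⁵ m

r_H ≈ a (m/3M)^(1/3)
    = (1.9 × 10⁸) × (3.7 × 10¹⁹ / (3 × 5.7 × 10²⁶))^(1/3)
    = 5.3 × 10⁵ m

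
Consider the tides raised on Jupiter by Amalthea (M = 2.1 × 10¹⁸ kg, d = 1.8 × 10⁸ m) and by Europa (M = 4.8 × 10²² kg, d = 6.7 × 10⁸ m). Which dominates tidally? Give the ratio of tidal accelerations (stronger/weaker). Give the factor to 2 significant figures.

Europa, by a factor of ≈ 440

Tidal acceleration ∝ M/d³, so compare M/d³ for each.
Amalthea: (2.1 × 10¹⁸) / (1.8 × 10⁸)³ = 3.601 × 10⁻⁷
Europa: (4.8 × 10²²) / (6.7 × 10⁸)³ = 1.596 × 10⁻⁴
Ratio (larger/smaller) = 440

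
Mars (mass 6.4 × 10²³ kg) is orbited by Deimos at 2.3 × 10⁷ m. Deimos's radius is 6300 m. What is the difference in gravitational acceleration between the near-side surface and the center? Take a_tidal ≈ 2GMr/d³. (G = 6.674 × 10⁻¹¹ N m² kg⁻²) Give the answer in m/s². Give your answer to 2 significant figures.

4.4 × 10⁻⁵ m/s²

Δa = 2GMr/d³
   = 2 × (6.674 × 10⁻¹¹) × (6.4 × 10²³) × (6300) / (2.3 × 10⁷)³
   = 4.4 × 10⁻⁵ m/s²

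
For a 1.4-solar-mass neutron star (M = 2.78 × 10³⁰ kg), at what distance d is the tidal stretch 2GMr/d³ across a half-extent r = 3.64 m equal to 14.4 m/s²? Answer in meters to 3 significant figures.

2GMr/d³ = a_tidal  ⇒  d = (2GMr / a_tidal)^(1/3)
d = (2 × 6.674×10⁻¹¹ × (2.78 × 10³⁰) × (3.64) / (14.4))^(1/3)
  = 4.54 × 10⁶ m

4.54 × 10⁶ m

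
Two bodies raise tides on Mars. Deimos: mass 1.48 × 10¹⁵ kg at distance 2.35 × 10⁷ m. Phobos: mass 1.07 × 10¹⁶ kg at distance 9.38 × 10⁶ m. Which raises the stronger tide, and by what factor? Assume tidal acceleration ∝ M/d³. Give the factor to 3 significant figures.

Phobos, by a factor of ≈ 114

Tidal acceleration ∝ M/d³, so compare M/d³ for each.
Deimos: (1.48 × 10¹⁵) / (2.35 × 10⁷)³ = 1.140 × 10⁻⁷
Phobos: (1.07 × 10¹⁶) / (9.38 × 10⁶)³ = 1.297 × 10⁻⁵
Ratio (larger/smaller) = 114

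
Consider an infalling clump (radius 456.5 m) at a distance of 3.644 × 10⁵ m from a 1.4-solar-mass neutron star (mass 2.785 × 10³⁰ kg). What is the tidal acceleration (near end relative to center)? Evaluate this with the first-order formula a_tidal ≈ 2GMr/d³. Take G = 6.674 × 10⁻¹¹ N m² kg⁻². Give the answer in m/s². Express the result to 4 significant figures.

Since r ≪ d, expand the inverse-square field across one radius to get the leading 2GMr/d³ term.
a_tidal = 2GMr/d³
        = 2 × (6.674 × 10⁻¹¹) × (2.785 × 10³⁰) × (456.5) / (3.644 × 10⁵)³
        = 3.507 × 10⁶ m/s²

3.507 × 10⁶ m/s²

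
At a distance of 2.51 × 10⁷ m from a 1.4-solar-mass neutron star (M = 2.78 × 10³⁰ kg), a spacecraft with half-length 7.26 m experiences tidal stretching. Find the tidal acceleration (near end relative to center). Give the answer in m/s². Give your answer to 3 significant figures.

The tidal stretch is the gradient of GM/d² times the body's extent r, hence the 1/d³ dependence.
a_tidal = 2GMr/d³
        = 2 × (6.674 × 10⁻¹¹) × (2.78 × 10³⁰) × (7.26) / (2.51 × 10⁷)³
        = 1.70 × 10⁻¹ m/s²

1.70 × 10⁻¹ m/s²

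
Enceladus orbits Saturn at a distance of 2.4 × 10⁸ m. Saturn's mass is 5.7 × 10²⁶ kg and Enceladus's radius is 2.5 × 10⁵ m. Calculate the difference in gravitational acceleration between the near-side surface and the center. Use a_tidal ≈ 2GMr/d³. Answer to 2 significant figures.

1.4 × 10⁻³ m/s²

Δg = 2GMr/d³
   = 2 × (6.674 × 10⁻¹¹) × (5.7 × 10²⁶) × (2.5 × 10⁵) / (2.4 × 10⁸)³
   = 1.4 × 10⁻³ m/s²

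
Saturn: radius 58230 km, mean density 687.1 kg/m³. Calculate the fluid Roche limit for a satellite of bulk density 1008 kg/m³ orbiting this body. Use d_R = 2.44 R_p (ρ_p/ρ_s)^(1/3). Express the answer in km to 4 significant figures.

d_R = 2.44 × 58230 km × (687.1/1008)^(1/3)
    = 1.250 × 10⁵ km

1.250 × 10⁵ km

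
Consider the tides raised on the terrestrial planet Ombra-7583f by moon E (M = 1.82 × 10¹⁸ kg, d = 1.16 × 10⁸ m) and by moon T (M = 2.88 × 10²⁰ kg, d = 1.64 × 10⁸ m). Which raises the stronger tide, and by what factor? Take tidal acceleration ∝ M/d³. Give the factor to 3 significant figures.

Moon T, by a factor of ≈ 56.0

Tidal stretch scales as M/d³; compute that for each body.
Moon E: (1.82 × 10¹⁸) / (1.16 × 10⁸)³ = 1.166 × 10⁻⁶
Moon T: (2.88 × 10²⁰) / (1.64 × 10⁸)³ = 6.529 × 10⁻⁵
Ratio (larger/smaller) = 56.0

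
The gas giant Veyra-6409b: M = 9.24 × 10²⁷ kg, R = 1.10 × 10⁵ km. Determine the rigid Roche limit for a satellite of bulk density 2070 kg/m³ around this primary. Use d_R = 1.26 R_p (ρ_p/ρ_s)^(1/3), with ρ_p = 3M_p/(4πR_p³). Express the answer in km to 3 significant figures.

ρ_p = 3M_p/(4πR_p³) = 3 × (9.24 × 10²⁷) / (4π × (1.10 × 10⁸ m)³) = 1660 kg/m³
d_R = 1.26 × 1.10 × 10⁵ km × (1660/2070)^(1/3)
    = 1.29 × 10⁵ km

1.29 × 10⁵ km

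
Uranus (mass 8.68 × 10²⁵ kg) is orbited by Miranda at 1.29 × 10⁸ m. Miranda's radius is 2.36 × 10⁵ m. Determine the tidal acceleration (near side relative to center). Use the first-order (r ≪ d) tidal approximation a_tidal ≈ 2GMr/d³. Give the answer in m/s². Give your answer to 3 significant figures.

a_tidal = 2GMr/d³
        = 2 × (6.674 × 10⁻¹¹) × (8.68 × 10²⁵) × (2.36 × 10⁵) / (1.29 × 10⁸)³
        = 1.27 × 10⁻³ m/s²

1.27 × 10⁻³ m/s²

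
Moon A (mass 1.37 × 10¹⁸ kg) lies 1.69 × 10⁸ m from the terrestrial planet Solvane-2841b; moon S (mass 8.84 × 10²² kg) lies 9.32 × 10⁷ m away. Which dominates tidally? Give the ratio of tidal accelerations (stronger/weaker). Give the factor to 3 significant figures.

Compare M/d³ for the two perturbers:
Moon A: (1.37 × 10¹⁸) / (1.69 × 10⁸)³ = 2.838 × 10⁻⁷
Moon S: (8.84 × 10²²) / (9.32 × 10⁷)³ = 1.092 × 10⁻¹
Ratio (larger/smaller) = 3.85 × 10⁵

Moon S, by a factor of ≈ 3.85 × 10⁵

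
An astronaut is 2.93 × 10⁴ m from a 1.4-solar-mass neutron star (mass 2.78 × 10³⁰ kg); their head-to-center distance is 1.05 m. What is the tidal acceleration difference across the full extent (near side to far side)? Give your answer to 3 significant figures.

a_tidal = 4GMr/d³
        = 4 × (6.674 × 10⁻¹¹) × (2.78 × 10³⁰) × (1.05) / (2.93 × 10⁴)³
        = 3.10 × 10⁷ m/s²

3.10 × 10⁷ m/s²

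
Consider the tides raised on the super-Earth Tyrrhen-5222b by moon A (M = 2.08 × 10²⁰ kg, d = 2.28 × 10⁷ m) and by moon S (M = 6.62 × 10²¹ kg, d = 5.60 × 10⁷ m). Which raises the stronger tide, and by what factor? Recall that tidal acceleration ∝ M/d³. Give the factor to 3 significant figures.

Moon S, by a factor of ≈ 2.15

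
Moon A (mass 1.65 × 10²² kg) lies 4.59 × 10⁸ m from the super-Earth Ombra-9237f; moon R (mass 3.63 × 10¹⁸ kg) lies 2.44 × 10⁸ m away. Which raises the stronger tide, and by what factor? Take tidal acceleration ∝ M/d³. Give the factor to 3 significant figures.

Tidal stretch scales as M/d³; compute that for each body.
Moon A: (1.65 × 10²²) / (4.59 × 10⁸)³ = 1.706 × 10⁻⁴
Moon R: (3.63 × 10¹⁸) / (2.44 × 10⁸)³ = 2.499 × 10⁻⁷
Ratio (larger/smaller) = 683

Moon A, by a factor of ≈ 683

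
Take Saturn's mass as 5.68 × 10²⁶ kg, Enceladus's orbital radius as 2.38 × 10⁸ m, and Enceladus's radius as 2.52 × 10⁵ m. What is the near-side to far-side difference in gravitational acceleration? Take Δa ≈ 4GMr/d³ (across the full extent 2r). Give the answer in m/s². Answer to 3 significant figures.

2.83 × 10⁻³ m/s²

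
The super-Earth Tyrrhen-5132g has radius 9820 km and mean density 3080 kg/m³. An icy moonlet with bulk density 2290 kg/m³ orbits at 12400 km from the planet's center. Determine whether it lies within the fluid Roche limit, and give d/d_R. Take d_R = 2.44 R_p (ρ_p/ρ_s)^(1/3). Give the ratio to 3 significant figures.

inside; d/d_R ≈ 0.469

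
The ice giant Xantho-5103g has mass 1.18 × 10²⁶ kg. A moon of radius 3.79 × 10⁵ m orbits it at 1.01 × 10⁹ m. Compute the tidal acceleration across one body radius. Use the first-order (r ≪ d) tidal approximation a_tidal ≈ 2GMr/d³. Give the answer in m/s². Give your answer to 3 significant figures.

5.79 × 10⁻⁶ m/s²

Δg = 2GMr/d³
   = 2 × (6.674 × 10⁻¹¹) × (1.18 × 10²⁶) × (3.79 × 10⁵) / (1.01 × 10⁹)³
   = 5.79 × 10⁻⁶ m/s²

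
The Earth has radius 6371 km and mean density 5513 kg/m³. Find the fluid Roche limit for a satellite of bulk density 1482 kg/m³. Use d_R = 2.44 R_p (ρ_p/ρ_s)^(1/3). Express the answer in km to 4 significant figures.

24090 km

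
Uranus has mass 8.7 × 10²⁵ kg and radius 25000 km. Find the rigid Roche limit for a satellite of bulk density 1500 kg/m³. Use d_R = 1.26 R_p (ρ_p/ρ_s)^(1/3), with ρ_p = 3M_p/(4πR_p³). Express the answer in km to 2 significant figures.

ρ_p = 3M_p/(4πR_p³) = 3 × (8.7 × 10²⁵) / (4π × (2.5 × 10⁷ m)³) = 1300 kg/m³
d_R = 1.26 × 25000 km × (1300/1500)^(1/3)
    = 30000 km

30000 km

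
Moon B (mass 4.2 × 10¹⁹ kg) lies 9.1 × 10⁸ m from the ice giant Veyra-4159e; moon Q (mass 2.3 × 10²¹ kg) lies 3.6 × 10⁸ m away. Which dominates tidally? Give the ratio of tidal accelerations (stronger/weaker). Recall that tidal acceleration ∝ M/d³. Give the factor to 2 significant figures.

Compare M/d³ for the two perturbers:
Moon B: (4.2 × 10¹⁹) / (9.1 × 10⁸)³ = 5.573 × 10⁻⁸
Moon Q: (2.3 × 10²¹) / (3.6 × 10⁸)³ = 4.930 × 10⁻⁵
Ratio (larger/smaller) = 880

Moon Q, by a factor of ≈ 880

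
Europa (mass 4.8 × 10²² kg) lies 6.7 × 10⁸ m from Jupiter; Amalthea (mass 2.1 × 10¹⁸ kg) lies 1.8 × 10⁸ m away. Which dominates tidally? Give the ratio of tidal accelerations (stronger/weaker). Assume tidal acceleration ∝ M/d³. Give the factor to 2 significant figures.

Tidal stretch scales as M/d³; compute that for each body.
Europa: (4.8 × 10²²) / (6.7 × 10⁸)³ = 1.596 × 10⁻⁴
Amalthea: (2.1 × 10¹⁸) / (1.8 × 10⁸)³ = 3.601 × 10⁻⁷
Ratio (larger/smaller) = 440

Europa, by a factor of ≈ 440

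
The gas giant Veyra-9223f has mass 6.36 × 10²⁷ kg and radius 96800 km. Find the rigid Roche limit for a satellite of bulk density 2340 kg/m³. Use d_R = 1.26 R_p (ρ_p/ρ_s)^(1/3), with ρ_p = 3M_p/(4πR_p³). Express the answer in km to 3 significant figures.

ρ_p = 3M_p/(4πR_p³) = 3 × (6.36 × 10²⁷) / (4π × (9.68 × 10⁷ m)³) = 1670 kg/m³
d_R = 1.26 × 96800 km × (1670/2340)^(1/3)
    = 1.09 × 10⁵ km

1.09 × 10⁵ km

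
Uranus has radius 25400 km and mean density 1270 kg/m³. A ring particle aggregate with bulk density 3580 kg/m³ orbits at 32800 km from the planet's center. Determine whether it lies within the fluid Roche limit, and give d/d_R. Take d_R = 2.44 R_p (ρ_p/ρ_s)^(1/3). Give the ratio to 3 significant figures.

d_R = 2.44 × (25400 km) × (1270/3580)^(1/3) = 43870 km
d/d_R = (32800) / (43870) = 0.748
Since d/d_R < 1, the body is inside the Roche limit.

inside; d/d_R ≈ 0.748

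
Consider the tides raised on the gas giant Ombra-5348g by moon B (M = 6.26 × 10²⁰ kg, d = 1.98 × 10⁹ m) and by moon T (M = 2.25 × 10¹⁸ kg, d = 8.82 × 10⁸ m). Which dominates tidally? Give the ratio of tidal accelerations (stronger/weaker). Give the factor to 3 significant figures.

Moon B, by a factor of ≈ 24.6

Tidal acceleration ∝ M/d³, so compare M/d³ for each.
Moon B: (6.26 × 10²⁰) / (1.98 × 10⁹)³ = 8.065 × 10⁻⁸
Moon T: (2.25 × 10¹⁸) / (8.82 × 10⁸)³ = 3.279 × 10⁻⁹
Ratio (larger/smaller) = 24.6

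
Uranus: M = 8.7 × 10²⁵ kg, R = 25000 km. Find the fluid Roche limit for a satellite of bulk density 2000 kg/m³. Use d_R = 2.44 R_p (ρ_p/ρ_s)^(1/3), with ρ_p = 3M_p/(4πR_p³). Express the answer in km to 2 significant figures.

ρ_p = 3M_p/(4πR_p³) = 3 × (8.7 × 10²⁵) / (4π × (2.5 × 10⁷ m)³) = 1300 kg/m³
d_R = 2.44 × 25000 km × (1300/2000)^(1/3)
    = 53000 km

53000 km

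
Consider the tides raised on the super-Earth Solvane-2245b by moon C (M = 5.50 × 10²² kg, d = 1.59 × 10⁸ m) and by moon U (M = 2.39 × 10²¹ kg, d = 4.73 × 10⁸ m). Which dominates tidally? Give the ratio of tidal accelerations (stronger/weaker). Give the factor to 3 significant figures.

Moon C, by a factor of ≈ 606

Tidal stretch scales as M/d³; compute that for each body.
Moon C: (5.50 × 10²²) / (1.59 × 10⁸)³ = 1.368 × 10⁻²
Moon U: (2.39 × 10²¹) / (4.73 × 10⁸)³ = 2.258 × 10⁻⁵
Ratio (larger/smaller) = 606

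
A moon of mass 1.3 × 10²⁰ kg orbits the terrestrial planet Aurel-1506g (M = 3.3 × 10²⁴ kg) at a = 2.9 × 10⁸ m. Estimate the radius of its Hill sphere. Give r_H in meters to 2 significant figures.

6.8 × 10⁶ m

r_H ≈ a (m/3M)^(1/3)
    = (2.9 × 10⁸) × (1.3 × 10²⁰ / (3 × 3.3 × 10²⁴))^(1/3)
    = 6.8 × 10⁶ m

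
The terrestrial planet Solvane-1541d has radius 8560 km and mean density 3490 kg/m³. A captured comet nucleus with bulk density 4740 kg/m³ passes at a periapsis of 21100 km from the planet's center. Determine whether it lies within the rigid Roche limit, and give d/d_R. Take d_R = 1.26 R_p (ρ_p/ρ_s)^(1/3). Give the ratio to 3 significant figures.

outside; d/d_R ≈ 2.17

d_R = 1.26 × (8560 km) × (3490/4740)^(1/3) = 9739 km
d/d_R = (21100) / (9739) = 2.17
Since d/d_R > 1, the body is outside the Roche limit.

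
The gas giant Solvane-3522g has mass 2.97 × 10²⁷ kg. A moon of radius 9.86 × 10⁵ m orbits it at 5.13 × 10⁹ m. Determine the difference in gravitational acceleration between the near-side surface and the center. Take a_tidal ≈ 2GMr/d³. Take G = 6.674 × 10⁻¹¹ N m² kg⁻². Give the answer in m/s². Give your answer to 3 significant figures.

Δg = 2GMr/d³
   = 2 × (6.674 × 10⁻¹¹) × (2.97 × 10²⁷) × (9.86 × 10⁵) / (5.13 × 10⁹)³
   = 2.90 × 10⁻⁶ m/s²

2.90 × 10⁻⁶ m/s²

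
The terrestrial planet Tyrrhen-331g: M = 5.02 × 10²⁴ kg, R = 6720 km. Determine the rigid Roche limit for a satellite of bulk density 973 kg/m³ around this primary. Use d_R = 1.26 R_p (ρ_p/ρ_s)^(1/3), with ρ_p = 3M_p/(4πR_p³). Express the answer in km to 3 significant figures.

13500 km

ρ_p = 3M_p/(4πR_p³) = 3 × (5.02 × 10²⁴) / (4π × (6.72 × 10⁶ m)³) = 3950 kg/m³
d_R = 1.26 × 6720 km × (3950/973)^(1/3)
    = 13500 km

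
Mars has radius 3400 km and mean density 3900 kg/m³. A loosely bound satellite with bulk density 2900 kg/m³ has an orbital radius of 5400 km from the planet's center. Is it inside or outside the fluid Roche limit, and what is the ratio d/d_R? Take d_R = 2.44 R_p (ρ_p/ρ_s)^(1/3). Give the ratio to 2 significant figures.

inside; d/d_R ≈ 0.59

d_R = 2.44 × (3400 km) × (3900/2900)^(1/3) = 9157 km
d/d_R = (5400) / (9157) = 0.59
Since d/d_R < 1, the body is inside the Roche limit.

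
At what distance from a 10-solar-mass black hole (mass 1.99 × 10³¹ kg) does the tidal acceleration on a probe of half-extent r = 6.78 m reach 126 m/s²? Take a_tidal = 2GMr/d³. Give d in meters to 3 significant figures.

5.23 × 10⁶ m

2GMr/d³ = a_tidal  ⇒  d = (2GMr / a_tidal)^(1/3)
d = (2 × 6.674×10⁻¹¹ × (1.99 × 10³¹) × (6.78) / (126))^(1/3)
  = 5.23 × 10⁶ m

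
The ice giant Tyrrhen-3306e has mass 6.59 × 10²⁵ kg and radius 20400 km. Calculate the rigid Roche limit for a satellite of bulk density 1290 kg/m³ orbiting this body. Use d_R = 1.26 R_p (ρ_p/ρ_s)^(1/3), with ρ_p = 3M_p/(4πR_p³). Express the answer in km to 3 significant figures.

29000 km

ρ_p = 3M_p/(4πR_p³) = 3 × (6.59 × 10²⁵) / (4π × (2.04 × 10⁷ m)³) = 1850 kg/m³
d_R = 1.26 × 20400 km × (1850/1290)^(1/3)
    = 29000 km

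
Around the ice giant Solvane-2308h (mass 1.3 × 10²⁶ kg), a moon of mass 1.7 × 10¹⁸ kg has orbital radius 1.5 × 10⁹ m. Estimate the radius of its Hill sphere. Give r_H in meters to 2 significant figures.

r_H ≈ a (m/3M)^(1/3)
    = (1.5 × 10⁹) × (1.7 × 10¹⁸ / (3 × 1.3 × 10²⁶))^(1/3)
    = 2.5 × 10⁶ m

2.5 × 10⁶ m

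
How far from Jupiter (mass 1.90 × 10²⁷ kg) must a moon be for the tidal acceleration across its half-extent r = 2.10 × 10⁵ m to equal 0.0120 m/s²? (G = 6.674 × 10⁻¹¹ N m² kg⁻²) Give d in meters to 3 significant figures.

1.64 × 10⁸ m

2GMr/d³ = a_tidal  ⇒  d = (2GMr / a_tidal)^(1/3)
d = (2 × 6.674×10⁻¹¹ × (1.90 × 10²⁷) × (2.10 × 10⁵) / (0.0120))^(1/3)
  = 1.64 × 10⁸ m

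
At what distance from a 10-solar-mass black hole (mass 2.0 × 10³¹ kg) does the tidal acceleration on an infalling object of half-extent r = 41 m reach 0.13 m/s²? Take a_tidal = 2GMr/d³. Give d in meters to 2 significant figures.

2GMr/d³ = a_tidal  ⇒  d = (2GMr / a_tidal)^(1/3)
d = (2 × 6.674×10⁻¹¹ × (2.0 × 10³¹) × (41) / (0.13))^(1/3)
  = 9.4 × 10⁷ m

9.4 × 10⁷ m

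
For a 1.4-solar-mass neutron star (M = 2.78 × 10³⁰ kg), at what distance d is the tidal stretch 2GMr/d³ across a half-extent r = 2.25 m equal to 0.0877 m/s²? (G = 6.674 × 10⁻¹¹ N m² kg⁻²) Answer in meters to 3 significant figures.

2GMr/d³ = a_tidal  ⇒  d = (2GMr / a_tidal)^(1/3)
d = (2 × 6.674×10⁻¹¹ × (2.78 × 10³⁰) × (2.25) / (0.0877))^(1/3)
  = 2.12 × 10⁷ m

2.12 × 10⁷ m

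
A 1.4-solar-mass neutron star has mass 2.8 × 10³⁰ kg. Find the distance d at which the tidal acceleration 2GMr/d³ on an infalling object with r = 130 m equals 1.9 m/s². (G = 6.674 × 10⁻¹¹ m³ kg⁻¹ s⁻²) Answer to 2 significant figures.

2.9 × 10⁷ m

2GMr/d³ = a_tidal  ⇒  d = (2GMr / a_tidal)^(1/3)
d = (2 × 6.674×10⁻¹¹ × (2.8 × 10³⁰) × (130) / (1.9))^(1/3)
  = 2.9 × 10⁷ m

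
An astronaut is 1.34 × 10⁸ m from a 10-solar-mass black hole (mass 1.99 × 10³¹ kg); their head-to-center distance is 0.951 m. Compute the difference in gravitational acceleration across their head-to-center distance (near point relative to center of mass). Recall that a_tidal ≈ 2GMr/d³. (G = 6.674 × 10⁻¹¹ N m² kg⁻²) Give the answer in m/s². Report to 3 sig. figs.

Δg = 2GMr/d³
   = 2 × (6.674 × 10⁻¹¹) × (1.99 × 10³¹) × (0.951) / (1.34 × 10⁸)³
   = 1.05 × 10⁻³ m/s²

1.05 × 10⁻³ m/s²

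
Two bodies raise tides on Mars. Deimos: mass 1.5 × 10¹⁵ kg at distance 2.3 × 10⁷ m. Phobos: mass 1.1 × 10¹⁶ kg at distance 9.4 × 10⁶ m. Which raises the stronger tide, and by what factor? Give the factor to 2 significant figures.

Phobos, by a factor of ≈ 110

Tidal stretch scales as M/d³; compute that for each body.
Deimos: (1.5 × 10¹⁵) / (2.3 × 10⁷)³ = 1.233 × 10⁻⁷
Phobos: (1.1 × 10¹⁶) / (9.4 × 10⁶)³ = 1.324 × 10⁻⁵
Ratio (larger/smaller) = 110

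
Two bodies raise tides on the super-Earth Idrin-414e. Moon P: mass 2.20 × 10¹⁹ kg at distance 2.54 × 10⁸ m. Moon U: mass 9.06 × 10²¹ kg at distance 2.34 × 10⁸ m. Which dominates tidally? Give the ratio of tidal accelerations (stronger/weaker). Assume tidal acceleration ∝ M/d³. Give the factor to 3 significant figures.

Moon U, by a factor of ≈ 527

Compare M/d³ for the two perturbers:
Moon P: (2.20 × 10¹⁹) / (2.54 × 10⁸)³ = 1.343 × 10⁻⁶
Moon U: (9.06 × 10²¹) / (2.34 × 10⁸)³ = 7.071 × 10⁻⁴
Ratio (larger/smaller) = 527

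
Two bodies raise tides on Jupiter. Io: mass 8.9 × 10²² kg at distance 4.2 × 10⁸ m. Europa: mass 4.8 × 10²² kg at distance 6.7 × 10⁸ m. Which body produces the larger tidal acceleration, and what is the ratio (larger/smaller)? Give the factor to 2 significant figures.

Io, by a factor of ≈ 7.5

Tidal acceleration ∝ M/d³, so compare M/d³ for each.
Io: (8.9 × 10²²) / (4.2 × 10⁸)³ = 1.201 × 10⁻³
Europa: (4.8 × 10²²) / (6.7 × 10⁸)³ = 1.596 × 10⁻⁴
Ratio (larger/smaller) = 7.5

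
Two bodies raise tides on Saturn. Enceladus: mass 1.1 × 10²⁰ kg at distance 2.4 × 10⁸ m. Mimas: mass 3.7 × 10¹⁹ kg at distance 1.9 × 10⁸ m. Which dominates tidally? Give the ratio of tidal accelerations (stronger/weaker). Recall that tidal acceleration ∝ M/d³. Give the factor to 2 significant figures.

The tide-raising term goes as M/d³ (the gradient of a 1/d² field).
Enceladus: (1.1 × 10²⁰) / (2.4 × 10⁸)³ = 7.957 × 10⁻⁶
Mimas: (3.7 × 10¹⁹) / (1.9 × 10⁸)³ = 5.394 × 10⁻⁶
Ratio (larger/smaller) = 1.5

Enceladus, by a factor of ≈ 1.5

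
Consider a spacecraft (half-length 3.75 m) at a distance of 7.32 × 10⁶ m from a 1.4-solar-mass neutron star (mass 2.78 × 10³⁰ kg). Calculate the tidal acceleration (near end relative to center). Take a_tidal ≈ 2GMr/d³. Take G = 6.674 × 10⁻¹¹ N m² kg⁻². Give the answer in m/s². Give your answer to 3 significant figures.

3.55 m/s²

a_tidal = 2GMr/d³
        = 2 × (6.674 × 10⁻¹¹) × (2.78 × 10³⁰) × (3.75) / (7.32 × 10⁶)³
        = 3.55 m/s²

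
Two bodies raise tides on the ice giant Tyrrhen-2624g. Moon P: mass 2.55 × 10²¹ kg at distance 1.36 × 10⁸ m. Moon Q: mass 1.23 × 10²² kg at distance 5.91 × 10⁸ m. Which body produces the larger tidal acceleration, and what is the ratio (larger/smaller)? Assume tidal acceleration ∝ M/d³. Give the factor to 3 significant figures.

The tide-raising term goes as M/d³ (the gradient of a 1/d² field).
Moon P: (2.55 × 10²¹) / (1.36 × 10⁸)³ = 1.014 × 10⁻³
Moon Q: (1.23 × 10²²) / (5.91 × 10⁸)³ = 5.959 × 10⁻⁵
Ratio (larger/smaller) = 17.0

Moon P, by a factor of ≈ 17.0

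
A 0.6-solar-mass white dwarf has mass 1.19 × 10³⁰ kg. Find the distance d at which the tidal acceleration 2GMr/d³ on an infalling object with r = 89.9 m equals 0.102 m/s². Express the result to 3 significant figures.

2GMr/d³ = a_tidal  ⇒  d = (2GMr / a_tidal)^(1/3)
d = (2 × 6.674×10⁻¹¹ × (1.19 × 10³⁰) × (89.9) / (0.102))^(1/3)
  = 5.19 × 10⁷ m

5.19 × 10⁷ m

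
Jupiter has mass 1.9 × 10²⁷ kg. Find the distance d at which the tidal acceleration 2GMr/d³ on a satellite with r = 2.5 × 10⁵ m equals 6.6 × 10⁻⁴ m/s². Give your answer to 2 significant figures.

2GMr/d³ = a_tidal  ⇒  d = (2GMr / a_tidal)^(1/3)
d = (2 × 6.674×10⁻¹¹ × (1.9 × 10²⁷) × (2.5 × 10⁵) / (6.6 × 10⁻⁴))^(1/3)
  = 4.6 × 10⁸ m

4.6 × 10⁸ m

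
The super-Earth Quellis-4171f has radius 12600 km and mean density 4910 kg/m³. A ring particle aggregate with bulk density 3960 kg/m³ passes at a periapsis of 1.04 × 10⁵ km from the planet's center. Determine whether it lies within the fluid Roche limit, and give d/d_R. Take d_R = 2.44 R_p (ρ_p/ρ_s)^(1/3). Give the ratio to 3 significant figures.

d_R = 2.44 × (12600 km) × (4910/3960)^(1/3) = 33030 km
d/d_R = (1.04 × 10⁵) / (33030) = 3.15
Since d/d_R > 1, the body is outside the Roche limit.

outside; d/d_R ≈ 3.15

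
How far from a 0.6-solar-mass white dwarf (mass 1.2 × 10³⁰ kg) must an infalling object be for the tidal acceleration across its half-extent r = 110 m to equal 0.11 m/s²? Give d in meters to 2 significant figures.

5.4 × 10⁷ m

2GMr/d³ = a_tidal  ⇒  d = (2GMr / a_tidal)^(1/3)
d = (2 × 6.674×10⁻¹¹ × (1.2 × 10³⁰) × (110) / (0.11))^(1/3)
  = 5.4 × 10⁷ m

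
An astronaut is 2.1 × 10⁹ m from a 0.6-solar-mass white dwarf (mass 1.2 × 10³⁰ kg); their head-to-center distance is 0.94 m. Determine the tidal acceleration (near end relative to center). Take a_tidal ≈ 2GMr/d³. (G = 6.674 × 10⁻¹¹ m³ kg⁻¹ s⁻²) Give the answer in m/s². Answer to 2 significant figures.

Differencing GM/(d−r)² and GM/d² to first order in r/d gives 2GMr/d³.
Δa = 2GMr/d³
   = 2 × (6.674 × 10⁻¹¹) × (1.2 × 10³⁰) × (0.94) / (2.1 × 10⁹)³
   = 1.6 × 10⁻⁸ m/s²

1.6 × 10⁻⁸ m/s²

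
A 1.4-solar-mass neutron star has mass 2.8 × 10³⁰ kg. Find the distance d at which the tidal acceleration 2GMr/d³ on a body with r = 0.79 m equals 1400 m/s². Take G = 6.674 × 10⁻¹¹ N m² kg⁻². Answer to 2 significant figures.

6.0 × 10⁵ m

2GMr/d³ = a_tidal  ⇒  d = (2GMr / a_tidal)^(1/3)
d = (2 × 6.674×10⁻¹¹ × (2.8 × 10³⁰) × (0.79) / (1400))^(1/3)
  = 6.0 × 10⁵ m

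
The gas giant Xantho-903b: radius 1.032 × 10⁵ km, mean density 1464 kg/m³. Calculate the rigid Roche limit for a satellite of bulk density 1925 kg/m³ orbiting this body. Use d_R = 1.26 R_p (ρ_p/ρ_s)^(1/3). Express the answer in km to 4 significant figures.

d_R = 1.26 × 1.032 × 10⁵ km × (1464/1925)^(1/3)
    = 1.187 × 10⁵ km

1.187 × 10⁵ km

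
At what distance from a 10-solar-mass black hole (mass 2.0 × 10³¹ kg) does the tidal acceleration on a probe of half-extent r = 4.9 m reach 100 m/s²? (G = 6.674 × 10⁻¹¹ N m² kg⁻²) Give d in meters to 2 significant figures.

5.1 × 10⁶ m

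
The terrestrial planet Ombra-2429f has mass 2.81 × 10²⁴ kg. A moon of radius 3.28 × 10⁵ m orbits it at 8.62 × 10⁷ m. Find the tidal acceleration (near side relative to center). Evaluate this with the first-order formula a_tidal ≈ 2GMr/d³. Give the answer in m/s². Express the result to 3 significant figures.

1.92 × 10⁻⁴ m/s²

Δa = 2GMr/d³
   = 2 × (6.674 × 10⁻¹¹) × (2.81 × 10²⁴) × (3.28 × 10⁵) / (8.62 × 10⁷)³
   = 1.92 × 10⁻⁴ m/s²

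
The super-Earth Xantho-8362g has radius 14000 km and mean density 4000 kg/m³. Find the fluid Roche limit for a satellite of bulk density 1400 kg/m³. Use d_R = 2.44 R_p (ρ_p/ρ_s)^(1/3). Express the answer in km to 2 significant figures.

d_R = 2.44 × 14000 km × (4000/1400)^(1/3)
    = 48000 km

48000 km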